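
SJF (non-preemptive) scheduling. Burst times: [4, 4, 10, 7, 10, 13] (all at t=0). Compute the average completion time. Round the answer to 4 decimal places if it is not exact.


SJF order (ascending): [4, 4, 7, 10, 10, 13]
Completion times:
  Job 1: burst=4, C=4
  Job 2: burst=4, C=8
  Job 3: burst=7, C=15
  Job 4: burst=10, C=25
  Job 5: burst=10, C=35
  Job 6: burst=13, C=48
Average completion = 135/6 = 22.5

22.5


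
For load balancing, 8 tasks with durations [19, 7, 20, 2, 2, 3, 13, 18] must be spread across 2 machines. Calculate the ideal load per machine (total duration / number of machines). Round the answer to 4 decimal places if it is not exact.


Total processing time = 19 + 7 + 20 + 2 + 2 + 3 + 13 + 18 = 84
Number of machines = 2
Ideal balanced load = 84 / 2 = 42.0

42.0


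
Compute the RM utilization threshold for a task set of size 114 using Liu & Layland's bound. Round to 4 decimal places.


Compute 2^(1/114) = 1.0060987606
Subtract 1: 1.0060987606 - 1 = 0.0060987606
Multiply by n: 114 * 0.0060987606 = 0.6952587084
Round to 4 dp: 0.6953

0.6953


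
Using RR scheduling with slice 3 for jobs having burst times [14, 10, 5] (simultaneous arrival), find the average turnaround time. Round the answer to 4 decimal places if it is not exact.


Time quantum = 3
Execution trace:
  J1 runs 3 units, time = 3
  J2 runs 3 units, time = 6
  J3 runs 3 units, time = 9
  J1 runs 3 units, time = 12
  J2 runs 3 units, time = 15
  J3 runs 2 units, time = 17
  J1 runs 3 units, time = 20
  J2 runs 3 units, time = 23
  J1 runs 3 units, time = 26
  J2 runs 1 units, time = 27
  J1 runs 2 units, time = 29
Finish times: [29, 27, 17]
Average turnaround = 73/3 = 24.3333

24.3333


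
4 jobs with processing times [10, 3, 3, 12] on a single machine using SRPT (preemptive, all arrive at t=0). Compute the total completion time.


Since all jobs arrive at t=0, SRPT equals SPT ordering.
SPT order: [3, 3, 10, 12]
Completion times:
  Job 1: p=3, C=3
  Job 2: p=3, C=6
  Job 3: p=10, C=16
  Job 4: p=12, C=28
Total completion time = 3 + 6 + 16 + 28 = 53

53


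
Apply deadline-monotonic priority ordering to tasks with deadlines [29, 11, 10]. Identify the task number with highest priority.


Sort tasks by relative deadline (ascending):
  Task 3: deadline = 10
  Task 2: deadline = 11
  Task 1: deadline = 29
Priority order (highest first): [3, 2, 1]
Highest priority task = 3

3


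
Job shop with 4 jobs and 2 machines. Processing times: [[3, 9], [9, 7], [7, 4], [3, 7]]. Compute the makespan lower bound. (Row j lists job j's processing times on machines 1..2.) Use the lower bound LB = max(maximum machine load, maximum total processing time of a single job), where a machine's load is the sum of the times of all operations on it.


Machine loads:
  Machine 1: 3 + 9 + 7 + 3 = 22
  Machine 2: 9 + 7 + 4 + 7 = 27
Max machine load = 27
Job totals:
  Job 1: 12
  Job 2: 16
  Job 3: 11
  Job 4: 10
Max job total = 16
Lower bound = max(27, 16) = 27

27


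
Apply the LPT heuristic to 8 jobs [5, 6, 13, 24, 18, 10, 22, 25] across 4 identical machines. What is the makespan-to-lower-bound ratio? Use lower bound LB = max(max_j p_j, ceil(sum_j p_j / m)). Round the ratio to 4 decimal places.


LPT order: [25, 24, 22, 18, 13, 10, 6, 5]
Machine loads after assignment: [30, 30, 32, 31]
LPT makespan = 32
Lower bound = max(max_job, ceil(total/4)) = max(25, 31) = 31
Ratio = 32 / 31 = 1.0323

1.0323


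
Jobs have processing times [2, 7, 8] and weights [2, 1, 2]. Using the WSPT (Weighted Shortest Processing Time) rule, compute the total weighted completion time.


Compute p/w ratios and sort ascending (WSPT): [(2, 2), (8, 2), (7, 1)]
Compute weighted completion times:
  Job (p=2,w=2): C=2, w*C=2*2=4
  Job (p=8,w=2): C=10, w*C=2*10=20
  Job (p=7,w=1): C=17, w*C=1*17=17
Total weighted completion time = 41

41


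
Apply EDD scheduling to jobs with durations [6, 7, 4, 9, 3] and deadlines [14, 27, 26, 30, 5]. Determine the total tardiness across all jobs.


Sort by due date (EDD order): [(3, 5), (6, 14), (4, 26), (7, 27), (9, 30)]
Compute completion times and tardiness:
  Job 1: p=3, d=5, C=3, tardiness=max(0,3-5)=0
  Job 2: p=6, d=14, C=9, tardiness=max(0,9-14)=0
  Job 3: p=4, d=26, C=13, tardiness=max(0,13-26)=0
  Job 4: p=7, d=27, C=20, tardiness=max(0,20-27)=0
  Job 5: p=9, d=30, C=29, tardiness=max(0,29-30)=0
Total tardiness = 0

0


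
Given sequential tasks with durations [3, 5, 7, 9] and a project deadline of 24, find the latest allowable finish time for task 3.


LF(activity 3) = deadline - sum of successor durations
Successors: activities 4 through 4 with durations [9]
Sum of successor durations = 9
LF = 24 - 9 = 15

15


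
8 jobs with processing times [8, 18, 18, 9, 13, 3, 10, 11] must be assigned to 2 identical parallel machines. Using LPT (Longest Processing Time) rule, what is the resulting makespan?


Sort jobs in decreasing order (LPT): [18, 18, 13, 11, 10, 9, 8, 3]
Assign each job to the least loaded machine:
  Machine 1: jobs [18, 13, 9, 3], load = 43
  Machine 2: jobs [18, 11, 10, 8], load = 47
Makespan = max load = 47

47


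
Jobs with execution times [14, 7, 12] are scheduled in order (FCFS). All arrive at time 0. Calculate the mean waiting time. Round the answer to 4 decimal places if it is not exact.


FCFS order (as given): [14, 7, 12]
Waiting times:
  Job 1: wait = 0
  Job 2: wait = 14
  Job 3: wait = 21
Sum of waiting times = 35
Average waiting time = 35/3 = 11.6667

11.6667


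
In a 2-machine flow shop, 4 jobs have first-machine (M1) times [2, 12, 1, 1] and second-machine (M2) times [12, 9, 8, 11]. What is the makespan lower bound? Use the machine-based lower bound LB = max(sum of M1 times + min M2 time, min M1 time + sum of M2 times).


LB1 = sum(M1 times) + min(M2 times) = 16 + 8 = 24
LB2 = min(M1 times) + sum(M2 times) = 1 + 40 = 41
Lower bound = max(LB1, LB2) = max(24, 41) = 41

41


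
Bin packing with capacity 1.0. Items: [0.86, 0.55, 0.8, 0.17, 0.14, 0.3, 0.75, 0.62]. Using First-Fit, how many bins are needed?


Place items sequentially using First-Fit:
  Item 0.86 -> new Bin 1
  Item 0.55 -> new Bin 2
  Item 0.8 -> new Bin 3
  Item 0.17 -> Bin 2 (now 0.72)
  Item 0.14 -> Bin 1 (now 1.0)
  Item 0.3 -> new Bin 4
  Item 0.75 -> new Bin 5
  Item 0.62 -> Bin 4 (now 0.92)
Total bins used = 5

5


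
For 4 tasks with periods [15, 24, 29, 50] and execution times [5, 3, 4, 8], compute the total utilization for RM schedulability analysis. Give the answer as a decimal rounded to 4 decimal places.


Compute individual utilizations (exact fractions):
  Task 1: C/T = 5/15 = 1/3 (approx. 0.3333)
  Task 2: C/T = 3/24 = 1/8 (approx. 0.125)
  Task 3: C/T = 4/29 (approx. 0.1379)
  Task 4: C/T = 8/50 = 4/25 (approx. 0.16)
Total utilization U = 1/3 + 1/8 + 4/29 + 4/25 = 13159/17400
Rounded to 4 decimal places: U = 0.7563
RM (Liu & Layland) bound for 4 tasks = 0.756828; compare with U = 13159/17400 (approx. 0.756264)
U <= bound, so schedulable by RM sufficient condition.

0.7563


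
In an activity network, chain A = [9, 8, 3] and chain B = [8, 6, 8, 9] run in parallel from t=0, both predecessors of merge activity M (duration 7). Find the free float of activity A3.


ES(A3) = sum of predecessors on chain A = 17
EF(A3) = ES + duration = 17 + 3 = 20
Successor of A3 is M. ES(M) = max(sum(A), sum(B)) = max(20, 31) = 31
Free float = ES(successor) - EF(current) = 31 - 20 = 11

11


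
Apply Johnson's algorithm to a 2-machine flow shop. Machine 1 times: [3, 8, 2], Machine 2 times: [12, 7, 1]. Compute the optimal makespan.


Apply Johnson's rule:
  Group 1 (a <= b): [(1, 3, 12)]
  Group 2 (a > b): [(2, 8, 7), (3, 2, 1)]
Optimal job order: [1, 2, 3]
Schedule:
  Job 1: M1 done at 3, M2 done at 15
  Job 2: M1 done at 11, M2 done at 22
  Job 3: M1 done at 13, M2 done at 23
Makespan = 23

23


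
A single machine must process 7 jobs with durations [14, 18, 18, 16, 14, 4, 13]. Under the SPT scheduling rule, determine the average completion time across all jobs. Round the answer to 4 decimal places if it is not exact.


Sort jobs by processing time (SPT order): [4, 13, 14, 14, 16, 18, 18]
Compute completion times sequentially:
  Job 1: processing = 4, completes at 4
  Job 2: processing = 13, completes at 17
  Job 3: processing = 14, completes at 31
  Job 4: processing = 14, completes at 45
  Job 5: processing = 16, completes at 61
  Job 6: processing = 18, completes at 79
  Job 7: processing = 18, completes at 97
Sum of completion times = 334
Average completion time = 334/7 = 47.7143

47.7143


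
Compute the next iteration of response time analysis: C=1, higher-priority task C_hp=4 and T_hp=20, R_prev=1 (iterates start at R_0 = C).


R_next = C + ceil(R_prev / T_hp) * C_hp
ceil(1 / 20) = ceil(0.05) = 1
Interference = 1 * 4 = 4
R_next = 1 + 4 = 5

5


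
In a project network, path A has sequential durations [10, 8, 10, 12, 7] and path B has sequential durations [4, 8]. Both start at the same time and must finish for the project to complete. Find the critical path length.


Path A total = 10 + 8 + 10 + 12 + 7 = 47
Path B total = 4 + 8 = 12
Critical path = longest path = max(47, 12) = 47

47


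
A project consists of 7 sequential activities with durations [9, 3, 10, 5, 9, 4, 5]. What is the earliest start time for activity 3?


Activity 3 starts after activities 1 through 2 complete.
Predecessor durations: [9, 3]
ES = 9 + 3 = 12

12


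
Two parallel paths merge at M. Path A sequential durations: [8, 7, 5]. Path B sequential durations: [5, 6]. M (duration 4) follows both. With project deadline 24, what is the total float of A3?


Forward pass: ES(A3) = sum of predecessors on chain A = 15
EF = ES + duration = 15 + 5 = 20
Backward pass: LF(M) = deadline = 24; LS(M) = 24 - 4 = 20
LF(A3) = LS(M) - sum(successors on chain A) = 20 - 0 = 20
LS = LF - duration = 20 - 5 = 15
Total float = LS - ES = 15 - 15 = 0

0


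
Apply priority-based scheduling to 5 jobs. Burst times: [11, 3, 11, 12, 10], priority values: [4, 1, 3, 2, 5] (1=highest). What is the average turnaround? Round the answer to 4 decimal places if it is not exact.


Sort by priority (ascending = highest first):
Order: [(1, 3), (2, 12), (3, 11), (4, 11), (5, 10)]
Completion times:
  Priority 1, burst=3, C=3
  Priority 2, burst=12, C=15
  Priority 3, burst=11, C=26
  Priority 4, burst=11, C=37
  Priority 5, burst=10, C=47
Average turnaround = 128/5 = 25.6

25.6


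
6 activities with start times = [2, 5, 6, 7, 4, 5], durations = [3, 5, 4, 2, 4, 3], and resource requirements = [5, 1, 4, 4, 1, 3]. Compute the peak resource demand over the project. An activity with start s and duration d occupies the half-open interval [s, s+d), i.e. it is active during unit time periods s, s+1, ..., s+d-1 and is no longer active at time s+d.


Each activity i is active on [start_i, start_i + duration_i).
Compute total resource usage per time slot:
  t=0: active resources = [], total = 0
  t=1: active resources = [], total = 0
  t=2: active resources = [5], total = 5
  t=3: active resources = [5], total = 5
  t=4: active resources = [5, 1], total = 6
  t=5: active resources = [1, 1, 3], total = 5
  t=6: active resources = [1, 4, 1, 3], total = 9
  t=7: active resources = [1, 4, 4, 1, 3], total = 13
  t=8: active resources = [1, 4, 4], total = 9
  t=9: active resources = [1, 4], total = 5
Peak resource demand = 13

13


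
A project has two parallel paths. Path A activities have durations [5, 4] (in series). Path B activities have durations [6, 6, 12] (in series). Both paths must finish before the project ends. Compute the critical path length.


Path A total = 5 + 4 = 9
Path B total = 6 + 6 + 12 = 24
Critical path = longest path = max(9, 24) = 24

24


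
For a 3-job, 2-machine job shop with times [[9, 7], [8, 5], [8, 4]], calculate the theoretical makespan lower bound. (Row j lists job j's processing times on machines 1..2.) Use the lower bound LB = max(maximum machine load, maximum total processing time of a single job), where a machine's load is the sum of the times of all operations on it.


Machine loads:
  Machine 1: 9 + 8 + 8 = 25
  Machine 2: 7 + 5 + 4 = 16
Max machine load = 25
Job totals:
  Job 1: 16
  Job 2: 13
  Job 3: 12
Max job total = 16
Lower bound = max(25, 16) = 25

25


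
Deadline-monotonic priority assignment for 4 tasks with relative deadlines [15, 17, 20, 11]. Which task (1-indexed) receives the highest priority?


Sort tasks by relative deadline (ascending):
  Task 4: deadline = 11
  Task 1: deadline = 15
  Task 2: deadline = 17
  Task 3: deadline = 20
Priority order (highest first): [4, 1, 2, 3]
Highest priority task = 4

4


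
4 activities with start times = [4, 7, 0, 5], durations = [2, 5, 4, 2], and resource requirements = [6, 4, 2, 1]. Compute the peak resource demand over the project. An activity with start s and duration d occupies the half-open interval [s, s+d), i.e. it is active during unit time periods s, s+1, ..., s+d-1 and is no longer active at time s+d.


Each activity i is active on [start_i, start_i + duration_i).
Compute total resource usage per time slot:
  t=0: active resources = [2], total = 2
  t=1: active resources = [2], total = 2
  t=2: active resources = [2], total = 2
  t=3: active resources = [2], total = 2
  t=4: active resources = [6], total = 6
  t=5: active resources = [6, 1], total = 7
  t=6: active resources = [1], total = 1
  t=7: active resources = [4], total = 4
  t=8: active resources = [4], total = 4
  t=9: active resources = [4], total = 4
  t=10: active resources = [4], total = 4
  t=11: active resources = [4], total = 4
Peak resource demand = 7

7


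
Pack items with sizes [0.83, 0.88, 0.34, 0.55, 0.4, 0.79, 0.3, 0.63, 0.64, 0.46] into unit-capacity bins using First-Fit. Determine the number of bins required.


Place items sequentially using First-Fit:
  Item 0.83 -> new Bin 1
  Item 0.88 -> new Bin 2
  Item 0.34 -> new Bin 3
  Item 0.55 -> Bin 3 (now 0.89)
  Item 0.4 -> new Bin 4
  Item 0.79 -> new Bin 5
  Item 0.3 -> Bin 4 (now 0.7)
  Item 0.63 -> new Bin 6
  Item 0.64 -> new Bin 7
  Item 0.46 -> new Bin 8
Total bins used = 8

8


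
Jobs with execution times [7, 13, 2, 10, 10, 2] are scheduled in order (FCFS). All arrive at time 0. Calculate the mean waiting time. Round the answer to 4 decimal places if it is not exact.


FCFS order (as given): [7, 13, 2, 10, 10, 2]
Waiting times:
  Job 1: wait = 0
  Job 2: wait = 7
  Job 3: wait = 20
  Job 4: wait = 22
  Job 5: wait = 32
  Job 6: wait = 42
Sum of waiting times = 123
Average waiting time = 123/6 = 20.5

20.5


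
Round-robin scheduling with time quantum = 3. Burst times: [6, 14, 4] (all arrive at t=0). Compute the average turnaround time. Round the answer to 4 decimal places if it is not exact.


Time quantum = 3
Execution trace:
  J1 runs 3 units, time = 3
  J2 runs 3 units, time = 6
  J3 runs 3 units, time = 9
  J1 runs 3 units, time = 12
  J2 runs 3 units, time = 15
  J3 runs 1 units, time = 16
  J2 runs 3 units, time = 19
  J2 runs 3 units, time = 22
  J2 runs 2 units, time = 24
Finish times: [12, 24, 16]
Average turnaround = 52/3 = 17.3333

17.3333


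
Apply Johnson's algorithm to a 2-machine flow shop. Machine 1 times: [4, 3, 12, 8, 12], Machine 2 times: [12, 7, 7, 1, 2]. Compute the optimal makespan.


Apply Johnson's rule:
  Group 1 (a <= b): [(2, 3, 7), (1, 4, 12)]
  Group 2 (a > b): [(3, 12, 7), (5, 12, 2), (4, 8, 1)]
Optimal job order: [2, 1, 3, 5, 4]
Schedule:
  Job 2: M1 done at 3, M2 done at 10
  Job 1: M1 done at 7, M2 done at 22
  Job 3: M1 done at 19, M2 done at 29
  Job 5: M1 done at 31, M2 done at 33
  Job 4: M1 done at 39, M2 done at 40
Makespan = 40

40


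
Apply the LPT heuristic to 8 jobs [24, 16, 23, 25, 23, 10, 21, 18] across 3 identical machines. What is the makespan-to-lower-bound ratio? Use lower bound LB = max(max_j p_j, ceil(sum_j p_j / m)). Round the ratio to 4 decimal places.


LPT order: [25, 24, 23, 23, 21, 18, 16, 10]
Machine loads after assignment: [59, 55, 46]
LPT makespan = 59
Lower bound = max(max_job, ceil(total/3)) = max(25, 54) = 54
Ratio = 59 / 54 = 1.0926

1.0926


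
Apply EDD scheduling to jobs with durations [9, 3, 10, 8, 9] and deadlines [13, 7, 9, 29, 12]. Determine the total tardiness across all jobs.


Sort by due date (EDD order): [(3, 7), (10, 9), (9, 12), (9, 13), (8, 29)]
Compute completion times and tardiness:
  Job 1: p=3, d=7, C=3, tardiness=max(0,3-7)=0
  Job 2: p=10, d=9, C=13, tardiness=max(0,13-9)=4
  Job 3: p=9, d=12, C=22, tardiness=max(0,22-12)=10
  Job 4: p=9, d=13, C=31, tardiness=max(0,31-13)=18
  Job 5: p=8, d=29, C=39, tardiness=max(0,39-29)=10
Total tardiness = 42

42


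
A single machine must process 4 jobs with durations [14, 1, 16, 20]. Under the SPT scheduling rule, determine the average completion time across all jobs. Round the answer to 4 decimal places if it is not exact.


Sort jobs by processing time (SPT order): [1, 14, 16, 20]
Compute completion times sequentially:
  Job 1: processing = 1, completes at 1
  Job 2: processing = 14, completes at 15
  Job 3: processing = 16, completes at 31
  Job 4: processing = 20, completes at 51
Sum of completion times = 98
Average completion time = 98/4 = 24.5

24.5


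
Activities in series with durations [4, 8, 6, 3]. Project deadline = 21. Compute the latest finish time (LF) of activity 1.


LF(activity 1) = deadline - sum of successor durations
Successors: activities 2 through 4 with durations [8, 6, 3]
Sum of successor durations = 17
LF = 21 - 17 = 4

4


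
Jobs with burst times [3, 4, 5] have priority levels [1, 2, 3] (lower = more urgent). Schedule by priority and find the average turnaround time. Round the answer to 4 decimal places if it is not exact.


Sort by priority (ascending = highest first):
Order: [(1, 3), (2, 4), (3, 5)]
Completion times:
  Priority 1, burst=3, C=3
  Priority 2, burst=4, C=7
  Priority 3, burst=5, C=12
Average turnaround = 22/3 = 7.3333

7.3333


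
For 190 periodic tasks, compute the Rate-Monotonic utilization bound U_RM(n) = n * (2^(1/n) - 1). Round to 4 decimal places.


Compute 2^(1/190) = 1.0036548056
Subtract 1: 1.0036548056 - 1 = 0.0036548056
Multiply by n: 190 * 0.0036548056 = 0.6944130640
Round to 4 dp: 0.6944

0.6944


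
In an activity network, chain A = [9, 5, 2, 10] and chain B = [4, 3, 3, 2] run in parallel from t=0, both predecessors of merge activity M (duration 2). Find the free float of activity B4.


ES(B4) = sum of predecessors on chain B = 10
EF(B4) = ES + duration = 10 + 2 = 12
Successor of B4 is M. ES(M) = max(sum(A), sum(B)) = max(26, 12) = 26
Free float = ES(successor) - EF(current) = 26 - 12 = 14

14


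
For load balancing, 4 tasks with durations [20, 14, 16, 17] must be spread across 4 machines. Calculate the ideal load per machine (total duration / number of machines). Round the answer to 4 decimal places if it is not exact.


Total processing time = 20 + 14 + 16 + 17 = 67
Number of machines = 4
Ideal balanced load = 67 / 4 = 16.75

16.75


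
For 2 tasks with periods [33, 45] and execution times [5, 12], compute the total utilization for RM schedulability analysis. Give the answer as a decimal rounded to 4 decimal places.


Compute individual utilizations (exact fractions):
  Task 1: C/T = 5/33 (approx. 0.1515)
  Task 2: C/T = 12/45 = 4/15 (approx. 0.2667)
Total utilization U = 5/33 + 4/15 = 23/55
Rounded to 4 decimal places: U = 0.4182
RM (Liu & Layland) bound for 2 tasks = 0.828427; compare with U = 23/55 (approx. 0.418182)
U <= bound, so schedulable by RM sufficient condition.

0.4182


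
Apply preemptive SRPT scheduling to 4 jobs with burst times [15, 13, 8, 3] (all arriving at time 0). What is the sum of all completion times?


Since all jobs arrive at t=0, SRPT equals SPT ordering.
SPT order: [3, 8, 13, 15]
Completion times:
  Job 1: p=3, C=3
  Job 2: p=8, C=11
  Job 3: p=13, C=24
  Job 4: p=15, C=39
Total completion time = 3 + 11 + 24 + 39 = 77

77


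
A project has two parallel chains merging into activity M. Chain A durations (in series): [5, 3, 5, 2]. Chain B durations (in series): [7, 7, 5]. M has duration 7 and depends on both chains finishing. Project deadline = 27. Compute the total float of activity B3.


Forward pass: ES(B3) = sum of predecessors on chain B = 14
EF = ES + duration = 14 + 5 = 19
Backward pass: LF(M) = deadline = 27; LS(M) = 27 - 7 = 20
LF(B3) = LS(M) - sum(successors on chain B) = 20 - 0 = 20
LS = LF - duration = 20 - 5 = 15
Total float = LS - ES = 15 - 14 = 1

1


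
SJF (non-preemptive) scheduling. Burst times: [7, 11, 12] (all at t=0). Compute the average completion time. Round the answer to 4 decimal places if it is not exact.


SJF order (ascending): [7, 11, 12]
Completion times:
  Job 1: burst=7, C=7
  Job 2: burst=11, C=18
  Job 3: burst=12, C=30
Average completion = 55/3 = 18.3333

18.3333


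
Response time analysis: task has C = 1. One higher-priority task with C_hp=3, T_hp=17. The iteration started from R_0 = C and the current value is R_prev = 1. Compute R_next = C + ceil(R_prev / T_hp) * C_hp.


R_next = C + ceil(R_prev / T_hp) * C_hp
ceil(1 / 17) = ceil(0.0588) = 1
Interference = 1 * 3 = 3
R_next = 1 + 3 = 4

4


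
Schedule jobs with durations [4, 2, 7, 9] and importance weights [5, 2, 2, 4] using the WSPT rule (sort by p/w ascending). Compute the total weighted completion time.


Compute p/w ratios and sort ascending (WSPT): [(4, 5), (2, 2), (9, 4), (7, 2)]
Compute weighted completion times:
  Job (p=4,w=5): C=4, w*C=5*4=20
  Job (p=2,w=2): C=6, w*C=2*6=12
  Job (p=9,w=4): C=15, w*C=4*15=60
  Job (p=7,w=2): C=22, w*C=2*22=44
Total weighted completion time = 136

136


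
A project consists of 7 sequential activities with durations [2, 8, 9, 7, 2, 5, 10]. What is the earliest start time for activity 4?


Activity 4 starts after activities 1 through 3 complete.
Predecessor durations: [2, 8, 9]
ES = 2 + 8 + 9 = 19

19


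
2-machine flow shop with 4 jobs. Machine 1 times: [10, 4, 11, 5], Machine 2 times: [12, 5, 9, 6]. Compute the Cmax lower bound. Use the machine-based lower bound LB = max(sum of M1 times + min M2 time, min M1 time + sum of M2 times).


LB1 = sum(M1 times) + min(M2 times) = 30 + 5 = 35
LB2 = min(M1 times) + sum(M2 times) = 4 + 32 = 36
Lower bound = max(LB1, LB2) = max(35, 36) = 36

36


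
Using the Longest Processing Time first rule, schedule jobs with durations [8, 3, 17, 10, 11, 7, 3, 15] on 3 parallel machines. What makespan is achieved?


Sort jobs in decreasing order (LPT): [17, 15, 11, 10, 8, 7, 3, 3]
Assign each job to the least loaded machine:
  Machine 1: jobs [17, 7], load = 24
  Machine 2: jobs [15, 8, 3], load = 26
  Machine 3: jobs [11, 10, 3], load = 24
Makespan = max load = 26

26


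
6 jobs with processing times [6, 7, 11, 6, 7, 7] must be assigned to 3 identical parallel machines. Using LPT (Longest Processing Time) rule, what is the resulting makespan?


Sort jobs in decreasing order (LPT): [11, 7, 7, 7, 6, 6]
Assign each job to the least loaded machine:
  Machine 1: jobs [11, 6], load = 17
  Machine 2: jobs [7, 7], load = 14
  Machine 3: jobs [7, 6], load = 13
Makespan = max load = 17

17


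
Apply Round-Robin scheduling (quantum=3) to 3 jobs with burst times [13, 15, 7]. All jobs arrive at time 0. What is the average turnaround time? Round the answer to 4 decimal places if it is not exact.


Time quantum = 3
Execution trace:
  J1 runs 3 units, time = 3
  J2 runs 3 units, time = 6
  J3 runs 3 units, time = 9
  J1 runs 3 units, time = 12
  J2 runs 3 units, time = 15
  J3 runs 3 units, time = 18
  J1 runs 3 units, time = 21
  J2 runs 3 units, time = 24
  J3 runs 1 units, time = 25
  J1 runs 3 units, time = 28
  J2 runs 3 units, time = 31
  J1 runs 1 units, time = 32
  J2 runs 3 units, time = 35
Finish times: [32, 35, 25]
Average turnaround = 92/3 = 30.6667

30.6667


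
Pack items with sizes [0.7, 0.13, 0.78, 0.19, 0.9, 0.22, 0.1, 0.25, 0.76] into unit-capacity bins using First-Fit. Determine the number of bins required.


Place items sequentially using First-Fit:
  Item 0.7 -> new Bin 1
  Item 0.13 -> Bin 1 (now 0.83)
  Item 0.78 -> new Bin 2
  Item 0.19 -> Bin 2 (now 0.97)
  Item 0.9 -> new Bin 3
  Item 0.22 -> new Bin 4
  Item 0.1 -> Bin 1 (now 0.93)
  Item 0.25 -> Bin 4 (now 0.47)
  Item 0.76 -> new Bin 5
Total bins used = 5

5


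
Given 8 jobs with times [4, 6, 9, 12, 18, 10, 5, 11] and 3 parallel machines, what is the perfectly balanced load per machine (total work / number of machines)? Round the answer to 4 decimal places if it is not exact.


Total processing time = 4 + 6 + 9 + 12 + 18 + 10 + 5 + 11 = 75
Number of machines = 3
Ideal balanced load = 75 / 3 = 25.0

25.0


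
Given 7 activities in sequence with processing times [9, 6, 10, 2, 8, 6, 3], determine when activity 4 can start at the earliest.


Activity 4 starts after activities 1 through 3 complete.
Predecessor durations: [9, 6, 10]
ES = 9 + 6 + 10 = 25

25


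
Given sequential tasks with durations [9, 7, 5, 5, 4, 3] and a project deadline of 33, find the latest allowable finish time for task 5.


LF(activity 5) = deadline - sum of successor durations
Successors: activities 6 through 6 with durations [3]
Sum of successor durations = 3
LF = 33 - 3 = 30

30


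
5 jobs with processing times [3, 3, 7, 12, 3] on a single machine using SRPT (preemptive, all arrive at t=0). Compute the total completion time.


Since all jobs arrive at t=0, SRPT equals SPT ordering.
SPT order: [3, 3, 3, 7, 12]
Completion times:
  Job 1: p=3, C=3
  Job 2: p=3, C=6
  Job 3: p=3, C=9
  Job 4: p=7, C=16
  Job 5: p=12, C=28
Total completion time = 3 + 6 + 9 + 16 + 28 = 62

62


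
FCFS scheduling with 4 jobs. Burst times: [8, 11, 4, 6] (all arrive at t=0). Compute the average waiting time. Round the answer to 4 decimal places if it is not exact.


FCFS order (as given): [8, 11, 4, 6]
Waiting times:
  Job 1: wait = 0
  Job 2: wait = 8
  Job 3: wait = 19
  Job 4: wait = 23
Sum of waiting times = 50
Average waiting time = 50/4 = 12.5

12.5


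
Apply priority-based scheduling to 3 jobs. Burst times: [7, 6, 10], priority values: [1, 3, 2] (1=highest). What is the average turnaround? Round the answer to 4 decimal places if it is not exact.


Sort by priority (ascending = highest first):
Order: [(1, 7), (2, 10), (3, 6)]
Completion times:
  Priority 1, burst=7, C=7
  Priority 2, burst=10, C=17
  Priority 3, burst=6, C=23
Average turnaround = 47/3 = 15.6667

15.6667


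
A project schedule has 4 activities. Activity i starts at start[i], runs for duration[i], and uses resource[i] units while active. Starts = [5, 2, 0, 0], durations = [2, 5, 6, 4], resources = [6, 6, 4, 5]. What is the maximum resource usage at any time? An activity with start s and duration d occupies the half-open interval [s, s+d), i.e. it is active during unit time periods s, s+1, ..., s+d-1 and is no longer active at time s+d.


Each activity i is active on [start_i, start_i + duration_i).
Compute total resource usage per time slot:
  t=0: active resources = [4, 5], total = 9
  t=1: active resources = [4, 5], total = 9
  t=2: active resources = [6, 4, 5], total = 15
  t=3: active resources = [6, 4, 5], total = 15
  t=4: active resources = [6, 4], total = 10
  t=5: active resources = [6, 6, 4], total = 16
  t=6: active resources = [6, 6], total = 12
Peak resource demand = 16

16


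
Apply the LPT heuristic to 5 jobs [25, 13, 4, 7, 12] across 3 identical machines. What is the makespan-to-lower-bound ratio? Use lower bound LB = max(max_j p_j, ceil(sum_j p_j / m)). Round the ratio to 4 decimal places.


LPT order: [25, 13, 12, 7, 4]
Machine loads after assignment: [25, 17, 19]
LPT makespan = 25
Lower bound = max(max_job, ceil(total/3)) = max(25, 21) = 25
Ratio = 25 / 25 = 1.0

1.0


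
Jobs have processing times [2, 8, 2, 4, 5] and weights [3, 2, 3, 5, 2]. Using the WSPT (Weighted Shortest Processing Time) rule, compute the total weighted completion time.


Compute p/w ratios and sort ascending (WSPT): [(2, 3), (2, 3), (4, 5), (5, 2), (8, 2)]
Compute weighted completion times:
  Job (p=2,w=3): C=2, w*C=3*2=6
  Job (p=2,w=3): C=4, w*C=3*4=12
  Job (p=4,w=5): C=8, w*C=5*8=40
  Job (p=5,w=2): C=13, w*C=2*13=26
  Job (p=8,w=2): C=21, w*C=2*21=42
Total weighted completion time = 126

126


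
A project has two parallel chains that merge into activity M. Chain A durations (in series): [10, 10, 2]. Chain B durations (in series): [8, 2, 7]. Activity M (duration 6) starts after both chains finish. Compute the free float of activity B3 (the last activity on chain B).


ES(B3) = sum of predecessors on chain B = 10
EF(B3) = ES + duration = 10 + 7 = 17
Successor of B3 is M. ES(M) = max(sum(A), sum(B)) = max(22, 17) = 22
Free float = ES(successor) - EF(current) = 22 - 17 = 5

5


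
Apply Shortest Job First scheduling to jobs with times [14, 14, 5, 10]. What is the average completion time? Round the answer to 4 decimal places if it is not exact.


SJF order (ascending): [5, 10, 14, 14]
Completion times:
  Job 1: burst=5, C=5
  Job 2: burst=10, C=15
  Job 3: burst=14, C=29
  Job 4: burst=14, C=43
Average completion = 92/4 = 23.0

23.0


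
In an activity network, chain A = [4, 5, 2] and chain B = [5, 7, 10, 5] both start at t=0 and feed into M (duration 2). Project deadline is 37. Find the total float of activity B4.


Forward pass: ES(B4) = sum of predecessors on chain B = 22
EF = ES + duration = 22 + 5 = 27
Backward pass: LF(M) = deadline = 37; LS(M) = 37 - 2 = 35
LF(B4) = LS(M) - sum(successors on chain B) = 35 - 0 = 35
LS = LF - duration = 35 - 5 = 30
Total float = LS - ES = 30 - 22 = 8

8


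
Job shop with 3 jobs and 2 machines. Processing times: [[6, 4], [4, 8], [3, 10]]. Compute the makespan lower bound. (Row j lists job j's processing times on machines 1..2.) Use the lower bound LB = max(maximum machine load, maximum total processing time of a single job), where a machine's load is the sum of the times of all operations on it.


Machine loads:
  Machine 1: 6 + 4 + 3 = 13
  Machine 2: 4 + 8 + 10 = 22
Max machine load = 22
Job totals:
  Job 1: 10
  Job 2: 12
  Job 3: 13
Max job total = 13
Lower bound = max(22, 13) = 22

22


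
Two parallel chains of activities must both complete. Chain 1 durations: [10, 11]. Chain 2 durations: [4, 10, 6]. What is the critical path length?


Path A total = 10 + 11 = 21
Path B total = 4 + 10 + 6 = 20
Critical path = longest path = max(21, 20) = 21

21


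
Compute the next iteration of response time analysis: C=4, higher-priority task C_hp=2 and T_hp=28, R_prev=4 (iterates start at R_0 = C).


R_next = C + ceil(R_prev / T_hp) * C_hp
ceil(4 / 28) = ceil(0.1429) = 1
Interference = 1 * 2 = 2
R_next = 4 + 2 = 6

6


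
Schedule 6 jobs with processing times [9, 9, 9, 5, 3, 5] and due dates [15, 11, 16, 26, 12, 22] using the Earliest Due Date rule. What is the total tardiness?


Sort by due date (EDD order): [(9, 11), (3, 12), (9, 15), (9, 16), (5, 22), (5, 26)]
Compute completion times and tardiness:
  Job 1: p=9, d=11, C=9, tardiness=max(0,9-11)=0
  Job 2: p=3, d=12, C=12, tardiness=max(0,12-12)=0
  Job 3: p=9, d=15, C=21, tardiness=max(0,21-15)=6
  Job 4: p=9, d=16, C=30, tardiness=max(0,30-16)=14
  Job 5: p=5, d=22, C=35, tardiness=max(0,35-22)=13
  Job 6: p=5, d=26, C=40, tardiness=max(0,40-26)=14
Total tardiness = 47

47


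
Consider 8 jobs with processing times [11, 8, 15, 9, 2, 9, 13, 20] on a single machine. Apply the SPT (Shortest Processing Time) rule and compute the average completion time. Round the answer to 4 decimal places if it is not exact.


Sort jobs by processing time (SPT order): [2, 8, 9, 9, 11, 13, 15, 20]
Compute completion times sequentially:
  Job 1: processing = 2, completes at 2
  Job 2: processing = 8, completes at 10
  Job 3: processing = 9, completes at 19
  Job 4: processing = 9, completes at 28
  Job 5: processing = 11, completes at 39
  Job 6: processing = 13, completes at 52
  Job 7: processing = 15, completes at 67
  Job 8: processing = 20, completes at 87
Sum of completion times = 304
Average completion time = 304/8 = 38.0

38.0


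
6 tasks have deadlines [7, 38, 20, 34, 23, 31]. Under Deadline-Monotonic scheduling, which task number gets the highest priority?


Sort tasks by relative deadline (ascending):
  Task 1: deadline = 7
  Task 3: deadline = 20
  Task 5: deadline = 23
  Task 6: deadline = 31
  Task 4: deadline = 34
  Task 2: deadline = 38
Priority order (highest first): [1, 3, 5, 6, 4, 2]
Highest priority task = 1

1


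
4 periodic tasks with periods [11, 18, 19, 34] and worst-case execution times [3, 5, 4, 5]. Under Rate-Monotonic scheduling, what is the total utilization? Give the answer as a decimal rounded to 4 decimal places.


Compute individual utilizations (exact fractions):
  Task 1: C/T = 3/11 (approx. 0.2727)
  Task 2: C/T = 5/18 (approx. 0.2778)
  Task 3: C/T = 4/19 (approx. 0.2105)
  Task 4: C/T = 5/34 (approx. 0.1471)
Total utilization U = 3/11 + 5/18 + 4/19 + 5/34 = 29038/31977
Rounded to 4 decimal places: U = 0.9081
RM (Liu & Layland) bound for 4 tasks = 0.756828; compare with U = 29038/31977 (approx. 0.908090)
bound < U <= 1, so the RM sufficient condition is not met (inconclusive; an exact test such as response-time analysis is needed).

0.9081


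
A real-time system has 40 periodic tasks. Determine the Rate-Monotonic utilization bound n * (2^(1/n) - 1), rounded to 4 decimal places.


Compute 2^(1/40) = 1.0174796921
Subtract 1: 1.0174796921 - 1 = 0.0174796921
Multiply by n: 40 * 0.0174796921 = 0.6991876840
Round to 4 dp: 0.6992

0.6992


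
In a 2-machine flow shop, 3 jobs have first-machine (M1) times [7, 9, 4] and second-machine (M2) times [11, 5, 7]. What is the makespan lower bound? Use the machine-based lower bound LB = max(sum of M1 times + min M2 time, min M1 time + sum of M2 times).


LB1 = sum(M1 times) + min(M2 times) = 20 + 5 = 25
LB2 = min(M1 times) + sum(M2 times) = 4 + 23 = 27
Lower bound = max(LB1, LB2) = max(25, 27) = 27

27


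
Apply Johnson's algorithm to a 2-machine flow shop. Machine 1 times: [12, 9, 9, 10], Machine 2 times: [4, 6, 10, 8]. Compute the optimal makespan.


Apply Johnson's rule:
  Group 1 (a <= b): [(3, 9, 10)]
  Group 2 (a > b): [(4, 10, 8), (2, 9, 6), (1, 12, 4)]
Optimal job order: [3, 4, 2, 1]
Schedule:
  Job 3: M1 done at 9, M2 done at 19
  Job 4: M1 done at 19, M2 done at 27
  Job 2: M1 done at 28, M2 done at 34
  Job 1: M1 done at 40, M2 done at 44
Makespan = 44

44


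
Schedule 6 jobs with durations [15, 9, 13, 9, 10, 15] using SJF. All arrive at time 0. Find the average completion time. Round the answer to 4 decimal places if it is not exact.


SJF order (ascending): [9, 9, 10, 13, 15, 15]
Completion times:
  Job 1: burst=9, C=9
  Job 2: burst=9, C=18
  Job 3: burst=10, C=28
  Job 4: burst=13, C=41
  Job 5: burst=15, C=56
  Job 6: burst=15, C=71
Average completion = 223/6 = 37.1667

37.1667


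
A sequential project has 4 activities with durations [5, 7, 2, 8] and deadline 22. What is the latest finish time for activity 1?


LF(activity 1) = deadline - sum of successor durations
Successors: activities 2 through 4 with durations [7, 2, 8]
Sum of successor durations = 17
LF = 22 - 17 = 5

5


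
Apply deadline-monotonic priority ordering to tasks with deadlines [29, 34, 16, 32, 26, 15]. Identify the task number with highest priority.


Sort tasks by relative deadline (ascending):
  Task 6: deadline = 15
  Task 3: deadline = 16
  Task 5: deadline = 26
  Task 1: deadline = 29
  Task 4: deadline = 32
  Task 2: deadline = 34
Priority order (highest first): [6, 3, 5, 1, 4, 2]
Highest priority task = 6

6


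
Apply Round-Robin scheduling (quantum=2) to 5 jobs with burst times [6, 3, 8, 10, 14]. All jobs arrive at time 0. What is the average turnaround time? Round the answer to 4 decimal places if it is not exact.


Time quantum = 2
Execution trace:
  J1 runs 2 units, time = 2
  J2 runs 2 units, time = 4
  J3 runs 2 units, time = 6
  J4 runs 2 units, time = 8
  J5 runs 2 units, time = 10
  J1 runs 2 units, time = 12
  J2 runs 1 units, time = 13
  J3 runs 2 units, time = 15
  J4 runs 2 units, time = 17
  J5 runs 2 units, time = 19
  J1 runs 2 units, time = 21
  J3 runs 2 units, time = 23
  J4 runs 2 units, time = 25
  J5 runs 2 units, time = 27
  J3 runs 2 units, time = 29
  J4 runs 2 units, time = 31
  J5 runs 2 units, time = 33
  J4 runs 2 units, time = 35
  J5 runs 2 units, time = 37
  J5 runs 2 units, time = 39
  J5 runs 2 units, time = 41
Finish times: [21, 13, 29, 35, 41]
Average turnaround = 139/5 = 27.8

27.8


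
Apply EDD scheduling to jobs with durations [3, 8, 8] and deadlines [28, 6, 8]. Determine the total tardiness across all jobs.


Sort by due date (EDD order): [(8, 6), (8, 8), (3, 28)]
Compute completion times and tardiness:
  Job 1: p=8, d=6, C=8, tardiness=max(0,8-6)=2
  Job 2: p=8, d=8, C=16, tardiness=max(0,16-8)=8
  Job 3: p=3, d=28, C=19, tardiness=max(0,19-28)=0
Total tardiness = 10

10


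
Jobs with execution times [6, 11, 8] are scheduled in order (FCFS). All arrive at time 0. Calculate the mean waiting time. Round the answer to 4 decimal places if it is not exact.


FCFS order (as given): [6, 11, 8]
Waiting times:
  Job 1: wait = 0
  Job 2: wait = 6
  Job 3: wait = 17
Sum of waiting times = 23
Average waiting time = 23/3 = 7.6667

7.6667


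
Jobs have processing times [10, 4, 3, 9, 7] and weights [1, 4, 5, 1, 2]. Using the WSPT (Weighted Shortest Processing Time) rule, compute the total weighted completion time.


Compute p/w ratios and sort ascending (WSPT): [(3, 5), (4, 4), (7, 2), (9, 1), (10, 1)]
Compute weighted completion times:
  Job (p=3,w=5): C=3, w*C=5*3=15
  Job (p=4,w=4): C=7, w*C=4*7=28
  Job (p=7,w=2): C=14, w*C=2*14=28
  Job (p=9,w=1): C=23, w*C=1*23=23
  Job (p=10,w=1): C=33, w*C=1*33=33
Total weighted completion time = 127

127


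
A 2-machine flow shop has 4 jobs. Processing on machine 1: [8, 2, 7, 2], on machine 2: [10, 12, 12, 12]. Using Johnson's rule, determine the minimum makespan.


Apply Johnson's rule:
  Group 1 (a <= b): [(2, 2, 12), (4, 2, 12), (3, 7, 12), (1, 8, 10)]
  Group 2 (a > b): []
Optimal job order: [2, 4, 3, 1]
Schedule:
  Job 2: M1 done at 2, M2 done at 14
  Job 4: M1 done at 4, M2 done at 26
  Job 3: M1 done at 11, M2 done at 38
  Job 1: M1 done at 19, M2 done at 48
Makespan = 48

48


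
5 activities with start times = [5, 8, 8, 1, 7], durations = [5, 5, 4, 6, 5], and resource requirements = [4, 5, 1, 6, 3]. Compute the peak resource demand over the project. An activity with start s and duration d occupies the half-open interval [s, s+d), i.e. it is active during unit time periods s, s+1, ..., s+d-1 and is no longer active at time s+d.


Each activity i is active on [start_i, start_i + duration_i).
Compute total resource usage per time slot:
  t=0: active resources = [], total = 0
  t=1: active resources = [6], total = 6
  t=2: active resources = [6], total = 6
  t=3: active resources = [6], total = 6
  t=4: active resources = [6], total = 6
  t=5: active resources = [4, 6], total = 10
  t=6: active resources = [4, 6], total = 10
  t=7: active resources = [4, 3], total = 7
  t=8: active resources = [4, 5, 1, 3], total = 13
  t=9: active resources = [4, 5, 1, 3], total = 13
  t=10: active resources = [5, 1, 3], total = 9
  t=11: active resources = [5, 1, 3], total = 9
  t=12: active resources = [5], total = 5
Peak resource demand = 13

13


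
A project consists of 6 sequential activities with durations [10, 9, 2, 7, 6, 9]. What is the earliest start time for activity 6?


Activity 6 starts after activities 1 through 5 complete.
Predecessor durations: [10, 9, 2, 7, 6]
ES = 10 + 9 + 2 + 7 + 6 = 34

34


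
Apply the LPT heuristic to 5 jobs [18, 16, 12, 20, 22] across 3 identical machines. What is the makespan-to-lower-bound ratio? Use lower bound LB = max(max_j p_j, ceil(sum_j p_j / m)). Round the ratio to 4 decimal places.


LPT order: [22, 20, 18, 16, 12]
Machine loads after assignment: [22, 32, 34]
LPT makespan = 34
Lower bound = max(max_job, ceil(total/3)) = max(22, 30) = 30
Ratio = 34 / 30 = 1.1333

1.1333


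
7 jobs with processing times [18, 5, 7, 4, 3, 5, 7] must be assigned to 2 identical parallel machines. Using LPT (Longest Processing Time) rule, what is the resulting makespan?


Sort jobs in decreasing order (LPT): [18, 7, 7, 5, 5, 4, 3]
Assign each job to the least loaded machine:
  Machine 1: jobs [18, 5, 3], load = 26
  Machine 2: jobs [7, 7, 5, 4], load = 23
Makespan = max load = 26

26
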